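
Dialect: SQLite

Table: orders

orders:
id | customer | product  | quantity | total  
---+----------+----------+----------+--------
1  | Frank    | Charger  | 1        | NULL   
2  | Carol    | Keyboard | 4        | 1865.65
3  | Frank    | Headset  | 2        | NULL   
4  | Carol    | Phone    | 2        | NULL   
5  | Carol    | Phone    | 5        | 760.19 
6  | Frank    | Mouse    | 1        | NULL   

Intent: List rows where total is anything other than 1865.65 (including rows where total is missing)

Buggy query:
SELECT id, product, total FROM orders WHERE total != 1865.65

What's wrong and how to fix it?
Bug: 'total != 1865.65' is unknown when total is NULL, so NULL rows are silently excluded

Fix: Add an explicit OR total IS NULL to include the missing-value rows

Corrected query:
SELECT id, product, total FROM orders WHERE total != 1865.65 OR total IS NULL

Result:
id | product | total 
---+---------+-------
1  | Charger | NULL  
3  | Headset | NULL  
4  | Phone   | NULL  
5  | Phone   | 760.19
6  | Mouse   | NULL  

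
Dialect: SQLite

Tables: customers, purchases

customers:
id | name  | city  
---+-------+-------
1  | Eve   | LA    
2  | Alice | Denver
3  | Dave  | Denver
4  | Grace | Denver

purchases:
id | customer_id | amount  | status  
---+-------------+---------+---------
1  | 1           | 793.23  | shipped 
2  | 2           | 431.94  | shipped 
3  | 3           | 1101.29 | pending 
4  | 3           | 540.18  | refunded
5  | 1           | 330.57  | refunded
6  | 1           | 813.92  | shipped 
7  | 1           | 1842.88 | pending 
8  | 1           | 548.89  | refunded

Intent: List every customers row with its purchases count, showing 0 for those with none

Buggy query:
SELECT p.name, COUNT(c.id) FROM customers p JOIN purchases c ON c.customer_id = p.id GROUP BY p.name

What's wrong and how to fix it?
Bug: INNER JOIN drops customers rows that have no matching purchases rows

Fix: Use LEFT JOIN so parents without children still appear (COUNT(c.id) gives 0)

Corrected query:
SELECT p.name, COUNT(c.id) FROM customers p LEFT JOIN purchases c ON c.customer_id = p.id GROUP BY p.name

Result:
name  | COUNT(c.id)
------+------------
Alice | 1          
Dave  | 2          
Eve   | 5          
Grace | 0          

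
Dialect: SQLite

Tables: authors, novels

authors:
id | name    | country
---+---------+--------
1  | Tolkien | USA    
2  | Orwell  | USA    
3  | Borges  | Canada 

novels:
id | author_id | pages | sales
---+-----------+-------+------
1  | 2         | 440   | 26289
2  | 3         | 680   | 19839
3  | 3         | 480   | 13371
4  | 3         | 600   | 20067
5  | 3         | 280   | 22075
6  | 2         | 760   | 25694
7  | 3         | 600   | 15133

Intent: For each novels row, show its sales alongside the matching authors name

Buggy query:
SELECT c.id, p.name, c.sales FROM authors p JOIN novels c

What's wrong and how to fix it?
Bug: JOIN with no ON clause produces a cartesian product; every novels row pairs with every authors row

Fix: Add ON c.author_id = p.id to the JOIN

Corrected query:
SELECT c.id, p.name, c.sales FROM authors p JOIN novels c ON c.author_id = p.id

Result:
id | name   | sales
---+--------+------
1  | Orwell | 26289
2  | Borges | 19839
3  | Borges | 13371
4  | Borges | 20067
5  | Borges | 22075
6  | Orwell | 25694
7  | Borges | 15133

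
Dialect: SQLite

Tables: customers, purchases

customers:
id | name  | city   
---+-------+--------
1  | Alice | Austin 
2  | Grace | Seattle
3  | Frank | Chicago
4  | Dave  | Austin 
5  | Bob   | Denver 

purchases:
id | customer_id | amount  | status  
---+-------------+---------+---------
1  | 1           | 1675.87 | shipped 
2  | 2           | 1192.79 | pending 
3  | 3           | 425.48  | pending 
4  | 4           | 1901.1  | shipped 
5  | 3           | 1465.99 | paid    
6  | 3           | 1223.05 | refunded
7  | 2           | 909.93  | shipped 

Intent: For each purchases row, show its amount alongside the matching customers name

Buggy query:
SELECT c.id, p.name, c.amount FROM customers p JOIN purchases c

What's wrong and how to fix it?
Bug: JOIN with no ON clause produces a cartesian product; every purchases row pairs with every customers row

Fix: Specify the join condition linking the foreign key to the parent id

Corrected query:
SELECT c.id, p.name, c.amount FROM customers p JOIN purchases c ON c.customer_id = p.id

Result:
id | name  | amount 
---+-------+--------
1  | Alice | 1675.87
2  | Grace | 1192.79
3  | Frank | 425.48 
4  | Dave  | 1901.1 
5  | Frank | 1465.99
6  | Frank | 1223.05
7  | Grace | 909.93 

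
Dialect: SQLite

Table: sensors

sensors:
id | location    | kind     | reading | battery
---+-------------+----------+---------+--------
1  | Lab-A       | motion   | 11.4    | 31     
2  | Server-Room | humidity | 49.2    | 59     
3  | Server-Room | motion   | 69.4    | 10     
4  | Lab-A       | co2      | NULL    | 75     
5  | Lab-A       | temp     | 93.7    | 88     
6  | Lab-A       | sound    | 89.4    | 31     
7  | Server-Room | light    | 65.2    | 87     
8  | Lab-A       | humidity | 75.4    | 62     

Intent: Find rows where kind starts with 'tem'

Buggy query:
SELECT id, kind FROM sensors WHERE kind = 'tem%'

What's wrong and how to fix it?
Bug: Wildcards only work with LIKE; '=' treats '%' as a literal character

Fix: Replace '=' with LIKE so 'tem%' is treated as a pattern

Corrected query:
SELECT id, kind FROM sensors WHERE kind LIKE 'tem%'

Result:
id | kind
---+-----
5  | temp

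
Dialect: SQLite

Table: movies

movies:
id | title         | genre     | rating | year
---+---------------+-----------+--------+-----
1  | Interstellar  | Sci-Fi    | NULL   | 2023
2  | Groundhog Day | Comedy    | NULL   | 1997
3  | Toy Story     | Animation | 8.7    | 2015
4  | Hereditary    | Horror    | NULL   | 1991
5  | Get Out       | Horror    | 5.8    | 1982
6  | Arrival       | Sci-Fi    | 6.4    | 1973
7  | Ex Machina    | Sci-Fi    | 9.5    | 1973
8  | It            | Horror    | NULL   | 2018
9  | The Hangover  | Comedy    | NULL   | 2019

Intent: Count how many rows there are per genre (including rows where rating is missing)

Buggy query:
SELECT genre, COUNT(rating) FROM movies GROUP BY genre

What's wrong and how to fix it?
Bug: COUNT(column) counts non-NULL values only; rows with NULL rating aren't counted

Fix: Use COUNT(*) to count all rows regardless of NULL

Corrected query:
SELECT genre, COUNT(*) FROM movies GROUP BY genre

Result:
genre     | COUNT(*)
----------+---------
Animation | 1       
Comedy    | 2       
Horror    | 3       
Sci-Fi    | 3       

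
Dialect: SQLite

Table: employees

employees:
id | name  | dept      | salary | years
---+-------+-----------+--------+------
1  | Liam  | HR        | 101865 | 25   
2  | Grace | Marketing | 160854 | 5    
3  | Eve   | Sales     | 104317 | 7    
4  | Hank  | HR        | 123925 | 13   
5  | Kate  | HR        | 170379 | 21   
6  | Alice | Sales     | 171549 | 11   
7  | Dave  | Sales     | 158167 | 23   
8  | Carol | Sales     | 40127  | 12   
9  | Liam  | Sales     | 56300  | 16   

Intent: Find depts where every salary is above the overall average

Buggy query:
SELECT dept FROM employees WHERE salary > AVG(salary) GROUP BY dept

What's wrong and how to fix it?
Bug: AVG() is an aggregate; it can't sit directly in WHERE

Fix: Compute the overall average in a scalar subquery and compare each group's MIN against it in HAVING

Corrected query:
SELECT dept FROM employees GROUP BY dept HAVING MIN(salary) > (SELECT AVG(salary) FROM employees)

Result:
dept     
---------
Marketing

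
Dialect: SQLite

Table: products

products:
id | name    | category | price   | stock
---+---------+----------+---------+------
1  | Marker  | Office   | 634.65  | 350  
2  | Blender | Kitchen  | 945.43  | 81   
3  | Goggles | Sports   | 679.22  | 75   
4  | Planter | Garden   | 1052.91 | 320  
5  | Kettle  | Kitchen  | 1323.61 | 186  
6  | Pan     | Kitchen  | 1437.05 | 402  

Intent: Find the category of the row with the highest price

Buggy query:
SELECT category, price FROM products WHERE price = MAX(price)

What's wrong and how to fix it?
Bug: WHERE is evaluated per row; an aggregate over the whole table isn't defined there

Fix: Use a subquery: WHERE price = (SELECT MAX(price) FROM products)

Corrected query:
SELECT category, price FROM products WHERE price = (SELECT MAX(price) FROM products)

Result:
category | price  
---------+--------
Kitchen  | 1437.05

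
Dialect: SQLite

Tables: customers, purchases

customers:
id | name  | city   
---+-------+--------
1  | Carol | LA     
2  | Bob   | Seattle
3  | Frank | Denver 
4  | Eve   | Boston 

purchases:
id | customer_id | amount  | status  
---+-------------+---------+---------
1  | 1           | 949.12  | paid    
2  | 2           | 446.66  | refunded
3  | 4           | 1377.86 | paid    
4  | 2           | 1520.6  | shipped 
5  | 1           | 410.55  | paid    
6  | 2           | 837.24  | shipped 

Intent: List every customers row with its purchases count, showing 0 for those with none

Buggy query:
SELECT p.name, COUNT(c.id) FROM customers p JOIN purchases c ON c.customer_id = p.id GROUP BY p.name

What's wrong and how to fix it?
Bug: INNER JOIN drops customers rows that have no matching purchases rows

Fix: Switch to LEFT JOIN to retain unmatched parent rows

Corrected query:
SELECT p.name, COUNT(c.id) FROM customers p LEFT JOIN purchases c ON c.customer_id = p.id GROUP BY p.name

Result:
name  | COUNT(c.id)
------+------------
Bob   | 3          
Carol | 2          
Eve   | 1          
Frank | 0          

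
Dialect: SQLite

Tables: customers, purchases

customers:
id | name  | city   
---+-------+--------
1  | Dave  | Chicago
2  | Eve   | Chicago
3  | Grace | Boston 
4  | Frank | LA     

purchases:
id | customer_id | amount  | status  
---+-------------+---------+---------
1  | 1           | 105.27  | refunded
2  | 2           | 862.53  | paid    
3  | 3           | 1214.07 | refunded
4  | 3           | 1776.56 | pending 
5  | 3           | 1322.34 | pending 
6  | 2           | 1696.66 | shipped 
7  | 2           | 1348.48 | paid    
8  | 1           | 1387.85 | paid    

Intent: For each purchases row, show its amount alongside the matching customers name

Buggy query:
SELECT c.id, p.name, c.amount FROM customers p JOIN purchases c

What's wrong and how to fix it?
Bug: JOIN with no ON clause produces a cartesian product; every purchases row pairs with every customers row

Fix: Specify the join condition linking the foreign key to the parent id

Corrected query:
SELECT c.id, p.name, c.amount FROM customers p JOIN purchases c ON c.customer_id = p.id

Result:
id | name  | amount 
---+-------+--------
1  | Dave  | 105.27 
2  | Eve   | 862.53 
3  | Grace | 1214.07
4  | Grace | 1776.56
5  | Grace | 1322.34
6  | Eve   | 1696.66
7  | Eve   | 1348.48
8  | Dave  | 1387.85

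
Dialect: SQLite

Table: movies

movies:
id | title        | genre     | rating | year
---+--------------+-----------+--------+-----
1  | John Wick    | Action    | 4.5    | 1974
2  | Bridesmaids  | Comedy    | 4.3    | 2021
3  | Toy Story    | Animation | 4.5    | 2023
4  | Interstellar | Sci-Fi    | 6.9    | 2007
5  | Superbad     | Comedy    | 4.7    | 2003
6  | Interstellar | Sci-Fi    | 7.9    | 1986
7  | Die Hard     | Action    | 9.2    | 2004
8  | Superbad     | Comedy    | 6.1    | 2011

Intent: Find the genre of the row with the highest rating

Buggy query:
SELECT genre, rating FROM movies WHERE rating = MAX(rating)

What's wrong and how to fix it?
Bug: MAX(rating) is an aggregate and cannot be used directly in WHERE

Fix: Wrap MAX in a scalar subquery so WHERE compares against a single value

Corrected query:
SELECT genre, rating FROM movies WHERE rating = (SELECT MAX(rating) FROM movies)

Result:
genre  | rating
-------+-------
Action | 9.2   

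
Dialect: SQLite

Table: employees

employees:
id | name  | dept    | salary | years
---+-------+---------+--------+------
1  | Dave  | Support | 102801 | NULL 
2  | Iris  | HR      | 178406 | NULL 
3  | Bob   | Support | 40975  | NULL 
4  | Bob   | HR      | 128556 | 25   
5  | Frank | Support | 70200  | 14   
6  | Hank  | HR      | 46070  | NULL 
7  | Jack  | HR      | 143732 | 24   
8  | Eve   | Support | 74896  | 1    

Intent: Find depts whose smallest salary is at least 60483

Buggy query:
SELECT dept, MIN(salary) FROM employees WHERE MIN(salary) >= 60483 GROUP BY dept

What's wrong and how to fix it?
Bug: MIN() in WHERE is a misuse of aggregate

Fix: Replace WHERE with HAVING after the GROUP BY

Corrected query:
SELECT dept, MIN(salary) FROM employees GROUP BY dept HAVING MIN(salary) >= 60483

Result:
(no rows)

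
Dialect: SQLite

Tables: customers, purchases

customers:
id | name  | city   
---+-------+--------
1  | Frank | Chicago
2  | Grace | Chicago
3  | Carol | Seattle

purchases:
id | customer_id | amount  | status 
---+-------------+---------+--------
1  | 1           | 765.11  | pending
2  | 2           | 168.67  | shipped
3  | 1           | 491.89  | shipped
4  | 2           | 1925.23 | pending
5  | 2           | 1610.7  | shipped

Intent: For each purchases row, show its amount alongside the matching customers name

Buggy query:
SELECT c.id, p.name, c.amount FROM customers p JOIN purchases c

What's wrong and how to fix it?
Bug: Missing join condition: each purchases row is matched to all customers rows instead of just its own

Fix: Specify the join condition linking the foreign key to the parent id

Corrected query:
SELECT c.id, p.name, c.amount FROM customers p JOIN purchases c ON c.customer_id = p.id

Result:
id | name  | amount 
---+-------+--------
1  | Frank | 765.11 
2  | Grace | 168.67 
3  | Frank | 491.89 
4  | Grace | 1925.23
5  | Grace | 1610.7 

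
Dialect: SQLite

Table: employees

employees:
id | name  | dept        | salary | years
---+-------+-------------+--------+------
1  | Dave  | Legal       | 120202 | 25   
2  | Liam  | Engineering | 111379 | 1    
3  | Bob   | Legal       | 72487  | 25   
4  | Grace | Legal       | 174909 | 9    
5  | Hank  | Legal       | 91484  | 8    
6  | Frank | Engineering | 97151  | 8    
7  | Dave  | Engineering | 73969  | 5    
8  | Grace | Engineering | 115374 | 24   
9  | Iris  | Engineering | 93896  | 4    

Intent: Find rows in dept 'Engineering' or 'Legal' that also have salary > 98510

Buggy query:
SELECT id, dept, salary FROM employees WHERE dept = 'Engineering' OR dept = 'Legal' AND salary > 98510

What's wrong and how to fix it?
Bug: AND binds tighter than OR, so this parses as dept = 'Engineering' OR (dept = 'Legal' AND salary > 98510)

Fix: Group the OR with parentheses (or use IN), then AND the threshold

Corrected query:
SELECT id, dept, salary FROM employees WHERE (dept = 'Engineering' OR dept = 'Legal') AND salary > 98510

Result:
id | dept        | salary
---+-------------+-------
1  | Legal       | 120202
2  | Engineering | 111379
4  | Legal       | 174909
8  | Engineering | 115374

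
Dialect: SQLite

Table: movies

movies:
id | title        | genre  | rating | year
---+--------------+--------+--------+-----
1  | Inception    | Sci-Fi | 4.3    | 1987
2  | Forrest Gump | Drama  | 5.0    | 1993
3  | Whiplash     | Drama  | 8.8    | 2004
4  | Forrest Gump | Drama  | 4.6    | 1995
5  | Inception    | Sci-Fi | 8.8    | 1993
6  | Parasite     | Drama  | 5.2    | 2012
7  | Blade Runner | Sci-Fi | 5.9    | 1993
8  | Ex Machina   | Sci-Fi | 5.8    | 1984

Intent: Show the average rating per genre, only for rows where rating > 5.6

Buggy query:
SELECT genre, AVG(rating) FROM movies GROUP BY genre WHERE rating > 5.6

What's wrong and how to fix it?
Bug: WHERE cannot follow GROUP BY

Fix: Move the WHERE clause before GROUP BY

Corrected query:
SELECT genre, AVG(rating) FROM movies WHERE rating > 5.6 GROUP BY genre

Result:
genre  | AVG(rating)
-------+------------
Drama  | 8.8        
Sci-Fi | 6.833333   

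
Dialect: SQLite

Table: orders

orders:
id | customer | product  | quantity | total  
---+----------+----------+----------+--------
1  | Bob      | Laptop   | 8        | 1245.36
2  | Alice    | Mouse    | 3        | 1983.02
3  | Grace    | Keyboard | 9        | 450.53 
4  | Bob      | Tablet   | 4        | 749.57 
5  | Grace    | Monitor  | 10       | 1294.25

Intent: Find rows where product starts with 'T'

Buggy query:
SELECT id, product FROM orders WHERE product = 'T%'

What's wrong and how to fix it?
Bug: Wildcards only work with LIKE; '=' treats '%' as a literal character

Fix: Replace '=' with LIKE so 'T%' is treated as a pattern

Corrected query:
SELECT id, product FROM orders WHERE product LIKE 'T%'

Result:
id | product
---+--------
4  | Tablet 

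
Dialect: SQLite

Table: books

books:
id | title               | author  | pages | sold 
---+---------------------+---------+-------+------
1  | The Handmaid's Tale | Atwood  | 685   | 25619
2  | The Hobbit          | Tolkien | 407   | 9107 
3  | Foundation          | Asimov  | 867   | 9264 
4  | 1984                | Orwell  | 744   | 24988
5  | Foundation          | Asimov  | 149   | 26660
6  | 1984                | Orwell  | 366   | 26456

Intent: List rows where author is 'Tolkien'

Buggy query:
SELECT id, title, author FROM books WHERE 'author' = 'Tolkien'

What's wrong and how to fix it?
Bug: 'author' in single quotes is a string literal, not the column; the comparison is literal-vs-literal and never true

Fix: Remove the quotes around the column name (or use double quotes for an identifier)

Corrected query:
SELECT id, title, author FROM books WHERE author = 'Tolkien'

Result:
id | title      | author 
---+------------+--------
2  | The Hobbit | Tolkien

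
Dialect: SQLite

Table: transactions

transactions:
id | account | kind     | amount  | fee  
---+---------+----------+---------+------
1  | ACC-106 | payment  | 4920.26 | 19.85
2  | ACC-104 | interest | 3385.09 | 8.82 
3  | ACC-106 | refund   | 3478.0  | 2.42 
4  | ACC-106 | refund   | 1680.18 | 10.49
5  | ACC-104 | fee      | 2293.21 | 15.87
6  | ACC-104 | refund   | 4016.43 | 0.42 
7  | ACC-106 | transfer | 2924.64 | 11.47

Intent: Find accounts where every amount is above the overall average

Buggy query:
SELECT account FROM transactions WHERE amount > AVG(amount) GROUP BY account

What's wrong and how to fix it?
Bug: WHERE evaluates per row before aggregation, so AVG() is unavailable

Fix: Use a subquery for AVG and a HAVING MIN(...) filter so the condition holds for every row in the group

Corrected query:
SELECT account FROM transactions GROUP BY account HAVING MIN(amount) > (SELECT AVG(amount) FROM transactions)

Result:
(no rows)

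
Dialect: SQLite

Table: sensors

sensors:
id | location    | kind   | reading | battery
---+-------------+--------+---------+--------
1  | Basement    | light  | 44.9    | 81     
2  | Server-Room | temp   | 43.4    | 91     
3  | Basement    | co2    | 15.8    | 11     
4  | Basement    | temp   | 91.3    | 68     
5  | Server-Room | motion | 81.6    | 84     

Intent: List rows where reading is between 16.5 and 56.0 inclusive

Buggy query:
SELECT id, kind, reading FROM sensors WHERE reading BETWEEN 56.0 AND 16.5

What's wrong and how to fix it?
Bug: The bounds are reversed; BETWEEN a AND b requires a <= b to match anything

Fix: Swap the bounds so the smaller value comes first

Corrected query:
SELECT id, kind, reading FROM sensors WHERE reading BETWEEN 16.5 AND 56.0

Result:
id | kind  | reading
---+-------+--------
1  | light | 44.9   
2  | temp  | 43.4   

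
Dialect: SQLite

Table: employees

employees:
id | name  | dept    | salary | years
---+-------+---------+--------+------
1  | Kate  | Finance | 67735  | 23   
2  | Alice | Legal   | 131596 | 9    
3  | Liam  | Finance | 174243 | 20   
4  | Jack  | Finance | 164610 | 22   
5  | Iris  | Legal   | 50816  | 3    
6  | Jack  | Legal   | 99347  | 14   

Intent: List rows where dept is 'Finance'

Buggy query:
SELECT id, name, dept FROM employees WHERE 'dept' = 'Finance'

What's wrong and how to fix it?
Bug: 'dept' in single quotes is a string literal, not the column; the comparison is literal-vs-literal and never true

Fix: Remove the quotes around the column name (or use double quotes for an identifier)

Corrected query:
SELECT id, name, dept FROM employees WHERE dept = 'Finance'

Result:
id | name | dept   
---+------+--------
1  | Kate | Finance
3  | Liam | Finance
4  | Jack | Finance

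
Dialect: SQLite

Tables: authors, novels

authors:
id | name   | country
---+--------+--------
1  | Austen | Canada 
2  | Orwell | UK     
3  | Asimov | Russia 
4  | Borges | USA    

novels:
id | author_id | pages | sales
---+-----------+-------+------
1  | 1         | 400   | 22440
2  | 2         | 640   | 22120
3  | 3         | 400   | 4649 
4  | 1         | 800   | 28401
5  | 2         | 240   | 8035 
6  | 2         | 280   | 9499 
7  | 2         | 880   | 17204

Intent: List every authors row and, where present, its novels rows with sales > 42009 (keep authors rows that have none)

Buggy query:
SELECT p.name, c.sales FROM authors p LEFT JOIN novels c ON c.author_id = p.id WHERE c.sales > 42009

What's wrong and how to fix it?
Bug: Filtering c.sales in WHERE discards the NULL rows produced by LEFT JOIN, turning it into an inner join

Fix: Move the right-table condition into the ON clause so unmatched parents are kept

Corrected query:
SELECT p.name, c.sales FROM authors p LEFT JOIN novels c ON c.author_id = p.id AND c.sales > 42009

Result:
name   | sales
-------+------
Austen | NULL 
Orwell | NULL 
Asimov | NULL 
Borges | NULL 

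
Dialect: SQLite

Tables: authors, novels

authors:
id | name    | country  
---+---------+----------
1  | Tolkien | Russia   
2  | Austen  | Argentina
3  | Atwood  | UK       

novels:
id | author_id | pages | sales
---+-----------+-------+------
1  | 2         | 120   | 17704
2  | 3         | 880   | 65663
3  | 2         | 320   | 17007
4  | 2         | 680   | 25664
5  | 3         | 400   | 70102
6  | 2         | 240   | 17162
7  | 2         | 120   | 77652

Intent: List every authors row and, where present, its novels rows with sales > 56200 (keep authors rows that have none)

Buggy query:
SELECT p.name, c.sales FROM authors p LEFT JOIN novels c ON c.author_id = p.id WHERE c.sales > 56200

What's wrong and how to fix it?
Bug: Filtering c.sales in WHERE discards the NULL rows produced by LEFT JOIN, turning it into an inner join

Fix: Move the right-table condition into the ON clause so unmatched parents are kept

Corrected query:
SELECT p.name, c.sales FROM authors p LEFT JOIN novels c ON c.author_id = p.id AND c.sales > 56200

Result:
name    | sales
--------+------
Tolkien | NULL 
Austen  | 77652
Atwood  | 65663
Atwood  | 70102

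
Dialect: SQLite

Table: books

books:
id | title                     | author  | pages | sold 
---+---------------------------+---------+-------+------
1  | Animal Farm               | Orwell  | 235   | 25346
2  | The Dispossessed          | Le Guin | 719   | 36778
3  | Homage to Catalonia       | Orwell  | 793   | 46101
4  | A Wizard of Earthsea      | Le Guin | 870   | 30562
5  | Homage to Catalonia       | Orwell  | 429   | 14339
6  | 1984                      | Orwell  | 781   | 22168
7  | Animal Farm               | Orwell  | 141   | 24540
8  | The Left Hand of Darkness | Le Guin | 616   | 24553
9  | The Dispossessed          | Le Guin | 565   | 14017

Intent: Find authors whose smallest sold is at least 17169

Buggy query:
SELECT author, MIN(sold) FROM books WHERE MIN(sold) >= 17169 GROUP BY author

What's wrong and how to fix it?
Bug: MIN() in WHERE is a misuse of aggregate

Fix: Replace WHERE with HAVING after the GROUP BY

Corrected query:
SELECT author, MIN(sold) FROM books GROUP BY author HAVING MIN(sold) >= 17169

Result:
(no rows)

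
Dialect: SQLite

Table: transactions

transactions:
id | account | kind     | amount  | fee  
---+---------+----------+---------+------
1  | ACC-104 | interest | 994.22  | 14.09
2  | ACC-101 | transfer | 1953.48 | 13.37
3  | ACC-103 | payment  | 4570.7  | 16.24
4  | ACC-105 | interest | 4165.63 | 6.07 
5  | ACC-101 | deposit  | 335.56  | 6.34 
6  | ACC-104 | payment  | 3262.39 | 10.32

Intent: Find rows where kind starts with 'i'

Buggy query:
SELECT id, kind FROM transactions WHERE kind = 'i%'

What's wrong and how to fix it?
Bug: Wildcards only work with LIKE; '=' treats '%' as a literal character

Fix: Replace '=' with LIKE so 'i%' is treated as a pattern

Corrected query:
SELECT id, kind FROM transactions WHERE kind LIKE 'i%'

Result:
id | kind    
---+---------
1  | interest
4  | interest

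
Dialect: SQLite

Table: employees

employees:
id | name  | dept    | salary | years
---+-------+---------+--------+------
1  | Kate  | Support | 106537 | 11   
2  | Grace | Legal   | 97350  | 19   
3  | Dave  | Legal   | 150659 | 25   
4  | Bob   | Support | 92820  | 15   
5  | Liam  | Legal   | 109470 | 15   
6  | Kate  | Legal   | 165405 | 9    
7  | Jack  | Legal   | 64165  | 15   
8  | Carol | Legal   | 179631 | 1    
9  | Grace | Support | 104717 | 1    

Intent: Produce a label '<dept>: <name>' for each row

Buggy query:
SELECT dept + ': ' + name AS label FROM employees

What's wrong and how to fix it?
Bug: '+' is numeric addition; on text columns SQLite converts them to 0 instead of concatenating

Fix: Replace + with || to concatenate text

Corrected query:
SELECT dept || ': ' || name AS label FROM employees

Result:
label         
--------------
Support: Kate 
Legal: Grace  
Legal: Dave   
Support: Bob  
Legal: Liam   
Legal: Kate   
Legal: Jack   
Legal: Carol  
Support: Grace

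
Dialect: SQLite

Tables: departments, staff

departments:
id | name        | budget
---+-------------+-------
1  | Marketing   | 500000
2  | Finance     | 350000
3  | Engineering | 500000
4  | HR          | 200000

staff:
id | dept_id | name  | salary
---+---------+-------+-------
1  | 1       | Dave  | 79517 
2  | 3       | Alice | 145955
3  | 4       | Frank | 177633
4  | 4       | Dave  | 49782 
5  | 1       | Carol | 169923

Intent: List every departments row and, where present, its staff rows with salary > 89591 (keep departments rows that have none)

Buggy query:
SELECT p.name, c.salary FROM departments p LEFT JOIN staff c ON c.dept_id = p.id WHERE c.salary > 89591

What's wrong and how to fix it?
Bug: A WHERE condition on the right-hand table after LEFT JOIN drops unmatched parents

Fix: Put 'c.salary > 89591' in the JOIN's ON clause instead of WHERE

Corrected query:
SELECT p.name, c.salary FROM departments p LEFT JOIN staff c ON c.dept_id = p.id AND c.salary > 89591

Result:
name        | salary
------------+-------
Marketing   | 169923
Finance     | NULL  
Engineering | 145955
HR          | 177633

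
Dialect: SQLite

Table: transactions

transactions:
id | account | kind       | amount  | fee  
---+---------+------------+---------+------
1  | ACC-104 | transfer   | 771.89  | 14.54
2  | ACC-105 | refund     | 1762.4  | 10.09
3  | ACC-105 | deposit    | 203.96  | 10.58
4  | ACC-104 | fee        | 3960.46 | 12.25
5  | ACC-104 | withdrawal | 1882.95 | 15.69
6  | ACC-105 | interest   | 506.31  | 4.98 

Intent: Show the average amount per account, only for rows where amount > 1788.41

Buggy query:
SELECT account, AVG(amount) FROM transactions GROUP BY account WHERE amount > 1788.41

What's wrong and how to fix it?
Bug: Row-level WHERE must come before GROUP BY in the clause order

Fix: Place WHERE between FROM and GROUP BY

Corrected query:
SELECT account, AVG(amount) FROM transactions WHERE amount > 1788.41 GROUP BY account

Result:
account | AVG(amount)
--------+------------
ACC-104 | 2921.705   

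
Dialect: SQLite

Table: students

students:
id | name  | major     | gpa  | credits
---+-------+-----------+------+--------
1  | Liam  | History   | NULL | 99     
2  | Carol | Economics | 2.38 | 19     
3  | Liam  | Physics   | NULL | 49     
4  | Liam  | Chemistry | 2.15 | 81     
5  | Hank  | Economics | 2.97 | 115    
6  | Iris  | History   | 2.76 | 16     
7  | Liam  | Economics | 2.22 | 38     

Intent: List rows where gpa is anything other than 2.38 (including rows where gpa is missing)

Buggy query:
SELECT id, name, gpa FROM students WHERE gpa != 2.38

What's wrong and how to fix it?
Bug: Inequality against NULL is unknown, not true; rows with NULL are dropped

Fix: Handle NULL separately with IS NULL alongside the inequality

Corrected query:
SELECT id, name, gpa FROM students WHERE gpa != 2.38 OR gpa IS NULL

Result:
id | name | gpa 
---+------+-----
1  | Liam | NULL
3  | Liam | NULL
4  | Liam | 2.15
5  | Hank | 2.97
6  | Iris | 2.76
7  | Liam | 2.22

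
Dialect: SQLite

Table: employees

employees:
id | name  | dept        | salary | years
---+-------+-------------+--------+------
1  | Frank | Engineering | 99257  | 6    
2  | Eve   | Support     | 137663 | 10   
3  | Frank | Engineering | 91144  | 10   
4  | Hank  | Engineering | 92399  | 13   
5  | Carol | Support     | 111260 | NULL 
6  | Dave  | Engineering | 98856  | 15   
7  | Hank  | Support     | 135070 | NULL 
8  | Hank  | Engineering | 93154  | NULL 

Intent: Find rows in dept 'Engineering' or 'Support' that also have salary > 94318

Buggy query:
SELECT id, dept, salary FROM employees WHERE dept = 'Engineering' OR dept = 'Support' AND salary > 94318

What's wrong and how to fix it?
Bug: AND binds tighter than OR, so this parses as dept = 'Engineering' OR (dept = 'Support' AND salary > 94318)

Fix: Group the OR with parentheses (or use IN), then AND the threshold

Corrected query:
SELECT id, dept, salary FROM employees WHERE (dept = 'Engineering' OR dept = 'Support') AND salary > 94318

Result:
id | dept        | salary
---+-------------+-------
1  | Engineering | 99257 
2  | Support     | 137663
5  | Support     | 111260
6  | Engineering | 98856 
7  | Support     | 135070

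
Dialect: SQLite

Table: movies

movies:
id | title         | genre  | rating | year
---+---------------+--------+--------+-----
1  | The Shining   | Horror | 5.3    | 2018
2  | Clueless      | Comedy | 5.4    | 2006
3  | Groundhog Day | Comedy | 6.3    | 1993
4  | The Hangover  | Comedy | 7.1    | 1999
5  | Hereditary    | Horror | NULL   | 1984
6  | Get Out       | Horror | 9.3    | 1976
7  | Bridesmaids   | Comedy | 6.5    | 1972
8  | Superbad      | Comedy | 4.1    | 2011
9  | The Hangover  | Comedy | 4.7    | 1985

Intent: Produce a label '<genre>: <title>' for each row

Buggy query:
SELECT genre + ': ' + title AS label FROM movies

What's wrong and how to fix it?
Bug: '+' is numeric addition; on text columns SQLite converts them to 0 instead of concatenating

Fix: Use the || operator for string concatenation

Corrected query:
SELECT genre || ': ' || title AS label FROM movies

Result:
label                
---------------------
Horror: The Shining  
Comedy: Clueless     
Comedy: Groundhog Day
Comedy: The Hangover 
Horror: Hereditary   
Horror: Get Out      
Comedy: Bridesmaids  
Comedy: Superbad     
Comedy: The Hangover 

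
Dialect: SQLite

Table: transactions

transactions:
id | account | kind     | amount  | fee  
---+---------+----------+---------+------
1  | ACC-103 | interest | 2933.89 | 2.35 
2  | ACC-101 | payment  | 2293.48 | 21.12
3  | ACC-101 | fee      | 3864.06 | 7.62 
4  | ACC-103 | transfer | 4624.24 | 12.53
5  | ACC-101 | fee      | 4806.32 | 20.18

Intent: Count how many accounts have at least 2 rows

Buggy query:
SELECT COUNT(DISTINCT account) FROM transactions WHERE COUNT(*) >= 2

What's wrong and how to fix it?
Bug: COUNT(*) cannot appear in WHERE; the per-group count doesn't exist yet

Fix: Group first with HAVING COUNT(*) >= 2, then COUNT the resulting groups

Corrected query:
SELECT COUNT(*) FROM (SELECT account FROM transactions GROUP BY account HAVING COUNT(*) >= 2)

Result:
COUNT(*)
--------
2       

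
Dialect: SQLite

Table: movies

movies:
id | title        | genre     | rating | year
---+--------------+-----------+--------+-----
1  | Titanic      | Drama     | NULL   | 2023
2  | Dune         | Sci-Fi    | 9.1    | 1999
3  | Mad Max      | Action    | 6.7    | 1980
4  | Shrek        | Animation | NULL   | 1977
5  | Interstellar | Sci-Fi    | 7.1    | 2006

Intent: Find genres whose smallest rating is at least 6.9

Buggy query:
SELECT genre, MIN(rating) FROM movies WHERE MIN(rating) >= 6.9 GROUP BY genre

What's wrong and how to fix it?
Bug: MIN() in WHERE is a misuse of aggregate

Fix: Replace WHERE with HAVING after the GROUP BY

Corrected query:
SELECT genre, MIN(rating) FROM movies GROUP BY genre HAVING MIN(rating) >= 6.9

Result:
genre  | MIN(rating)
-------+------------
Sci-Fi | 7.1        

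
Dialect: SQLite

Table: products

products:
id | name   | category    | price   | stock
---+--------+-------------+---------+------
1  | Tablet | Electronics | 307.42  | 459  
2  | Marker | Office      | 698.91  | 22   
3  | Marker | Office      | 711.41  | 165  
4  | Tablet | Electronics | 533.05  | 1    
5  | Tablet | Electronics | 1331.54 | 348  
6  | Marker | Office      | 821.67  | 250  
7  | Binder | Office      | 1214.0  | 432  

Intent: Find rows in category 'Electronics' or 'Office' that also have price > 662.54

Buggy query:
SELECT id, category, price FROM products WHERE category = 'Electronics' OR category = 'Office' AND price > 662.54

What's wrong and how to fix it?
Bug: Without parentheses, AND is evaluated before OR, so the price filter only applies to the 'Office' branch

Fix: Group the OR with parentheses (or use IN), then AND the threshold

Corrected query:
SELECT id, category, price FROM products WHERE (category = 'Electronics' OR category = 'Office') AND price > 662.54

Result:
id | category    | price  
---+-------------+--------
2  | Office      | 698.91 
3  | Office      | 711.41 
5  | Electronics | 1331.54
6  | Office      | 821.67 
7  | Office      | 1214   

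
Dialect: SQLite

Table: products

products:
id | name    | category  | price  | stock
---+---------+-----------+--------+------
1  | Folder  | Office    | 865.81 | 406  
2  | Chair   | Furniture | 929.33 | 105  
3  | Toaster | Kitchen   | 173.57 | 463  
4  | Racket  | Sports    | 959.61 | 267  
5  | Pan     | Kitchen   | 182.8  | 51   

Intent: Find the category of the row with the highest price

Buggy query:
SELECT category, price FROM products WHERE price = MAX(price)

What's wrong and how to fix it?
Bug: WHERE is evaluated per row; an aggregate over the whole table isn't defined there

Fix: Wrap MAX in a scalar subquery so WHERE compares against a single value

Corrected query:
SELECT category, price FROM products WHERE price = (SELECT MAX(price) FROM products)

Result:
category | price 
---------+-------
Sports   | 959.61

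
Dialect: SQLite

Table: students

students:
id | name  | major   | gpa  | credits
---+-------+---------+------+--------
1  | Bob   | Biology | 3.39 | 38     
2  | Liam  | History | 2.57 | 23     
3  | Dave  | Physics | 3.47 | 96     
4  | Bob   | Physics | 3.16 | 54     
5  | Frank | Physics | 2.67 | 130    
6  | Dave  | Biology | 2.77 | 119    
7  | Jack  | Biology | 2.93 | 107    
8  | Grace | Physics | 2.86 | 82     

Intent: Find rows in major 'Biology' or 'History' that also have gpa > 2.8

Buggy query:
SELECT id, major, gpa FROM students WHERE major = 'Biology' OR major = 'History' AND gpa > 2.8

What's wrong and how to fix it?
Bug: AND binds tighter than OR, so this parses as major = 'Biology' OR (major = 'History' AND gpa > 2.8)

Fix: Group the OR with parentheses (or use IN), then AND the threshold

Corrected query:
SELECT id, major, gpa FROM students WHERE (major = 'Biology' OR major = 'History') AND gpa > 2.8

Result:
id | major   | gpa 
---+---------+-----
1  | Biology | 3.39
7  | Biology | 2.93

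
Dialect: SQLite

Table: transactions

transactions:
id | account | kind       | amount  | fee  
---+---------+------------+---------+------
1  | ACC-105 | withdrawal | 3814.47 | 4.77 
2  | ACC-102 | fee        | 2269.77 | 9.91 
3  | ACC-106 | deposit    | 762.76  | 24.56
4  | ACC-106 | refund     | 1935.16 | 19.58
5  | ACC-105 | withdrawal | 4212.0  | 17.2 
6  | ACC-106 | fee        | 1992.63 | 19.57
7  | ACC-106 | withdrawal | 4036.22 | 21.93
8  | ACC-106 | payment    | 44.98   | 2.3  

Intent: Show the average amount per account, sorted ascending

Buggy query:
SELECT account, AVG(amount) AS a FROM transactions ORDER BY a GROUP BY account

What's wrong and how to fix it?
Bug: ORDER BY appears before GROUP BY; SQL clause order requires GROUP BY first

Fix: Reorder: SELECT … FROM … GROUP BY … ORDER BY …

Corrected query:
SELECT account, AVG(amount) AS a FROM transactions GROUP BY account ORDER BY a

Result:
account | a       
--------+---------
ACC-106 | 1754.35 
ACC-102 | 2269.77 
ACC-105 | 4013.235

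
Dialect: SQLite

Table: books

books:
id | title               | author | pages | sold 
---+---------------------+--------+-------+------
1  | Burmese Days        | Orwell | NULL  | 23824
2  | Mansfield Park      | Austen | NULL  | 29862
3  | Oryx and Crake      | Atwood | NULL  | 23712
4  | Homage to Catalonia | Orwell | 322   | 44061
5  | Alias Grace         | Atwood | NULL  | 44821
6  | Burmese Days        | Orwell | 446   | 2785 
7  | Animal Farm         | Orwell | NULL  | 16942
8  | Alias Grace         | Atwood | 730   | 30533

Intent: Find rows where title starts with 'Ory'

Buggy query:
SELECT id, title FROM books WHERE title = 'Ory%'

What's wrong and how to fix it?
Bug: Wildcards only work with LIKE; '=' treats '%' as a literal character

Fix: Use LIKE for wildcard pattern matching

Corrected query:
SELECT id, title FROM books WHERE title LIKE 'Ory%'

Result:
id | title         
---+---------------
3  | Oryx and Crake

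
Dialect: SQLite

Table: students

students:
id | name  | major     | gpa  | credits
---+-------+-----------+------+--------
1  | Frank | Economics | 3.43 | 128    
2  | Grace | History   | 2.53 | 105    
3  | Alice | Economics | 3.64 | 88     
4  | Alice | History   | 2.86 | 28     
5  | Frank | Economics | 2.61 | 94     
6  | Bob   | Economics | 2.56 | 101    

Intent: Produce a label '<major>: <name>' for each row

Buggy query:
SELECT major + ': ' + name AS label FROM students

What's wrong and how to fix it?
Bug: '+' is numeric addition; on text columns SQLite converts them to 0 instead of concatenating

Fix: Use the || operator for string concatenation

Corrected query:
SELECT major || ': ' || name AS label FROM students

Result:
label           
----------------
Economics: Frank
History: Grace  
Economics: Alice
History: Alice  
Economics: Frank
Economics: Bob  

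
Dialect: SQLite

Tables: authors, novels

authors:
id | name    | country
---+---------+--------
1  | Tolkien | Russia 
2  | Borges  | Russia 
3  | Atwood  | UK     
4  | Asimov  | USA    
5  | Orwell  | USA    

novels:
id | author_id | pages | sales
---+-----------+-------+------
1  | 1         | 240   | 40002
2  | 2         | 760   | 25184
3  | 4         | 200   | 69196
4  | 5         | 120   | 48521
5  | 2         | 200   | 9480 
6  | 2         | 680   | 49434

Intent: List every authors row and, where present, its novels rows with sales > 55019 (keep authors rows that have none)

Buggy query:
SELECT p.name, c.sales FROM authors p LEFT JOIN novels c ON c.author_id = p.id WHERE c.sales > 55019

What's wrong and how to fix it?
Bug: A WHERE condition on the right-hand table after LEFT JOIN drops unmatched parents

Fix: Put 'c.sales > 55019' in the JOIN's ON clause instead of WHERE

Corrected query:
SELECT p.name, c.sales FROM authors p LEFT JOIN novels c ON c.author_id = p.id AND c.sales > 55019

Result:
name    | sales
--------+------
Tolkien | NULL 
Borges  | NULL 
Atwood  | NULL 
Asimov  | 69196
Orwell  | NULL 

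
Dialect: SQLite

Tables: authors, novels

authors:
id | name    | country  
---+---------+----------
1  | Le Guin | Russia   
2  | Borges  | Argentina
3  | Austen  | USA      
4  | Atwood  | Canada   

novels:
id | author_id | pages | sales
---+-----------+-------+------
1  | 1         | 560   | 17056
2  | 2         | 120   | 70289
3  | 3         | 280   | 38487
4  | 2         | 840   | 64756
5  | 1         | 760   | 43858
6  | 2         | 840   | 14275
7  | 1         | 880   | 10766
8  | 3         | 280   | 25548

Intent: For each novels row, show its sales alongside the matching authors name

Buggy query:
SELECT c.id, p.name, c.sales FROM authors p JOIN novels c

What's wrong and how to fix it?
Bug: Missing join condition: each novels row is matched to all authors rows instead of just its own

Fix: Specify the join condition linking the foreign key to the parent id

Corrected query:
SELECT c.id, p.name, c.sales FROM authors p JOIN novels c ON c.author_id = p.id

Result:
id | name    | sales
---+---------+------
1  | Le Guin | 17056
2  | Borges  | 70289
3  | Austen  | 38487
4  | Borges  | 64756
5  | Le Guin | 43858
6  | Borges  | 14275
7  | Le Guin | 10766
8  | Austen  | 25548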